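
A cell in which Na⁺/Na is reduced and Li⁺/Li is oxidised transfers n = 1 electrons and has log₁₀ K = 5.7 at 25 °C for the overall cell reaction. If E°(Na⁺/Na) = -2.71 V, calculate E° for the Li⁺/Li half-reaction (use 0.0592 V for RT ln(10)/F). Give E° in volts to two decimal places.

E°cell = (0.0592/n)·log K = (0.0592/1)(5.7) = +0.337 V.
Since Na⁺/Na is the cathode and Li⁺/Li the anode, E°cell = E°(Na⁺/Na) − E°(Li⁺/Li).
So E°(Li⁺/Li) = E°(Na⁺/Na) − E°cell = (-2.71) − (+0.337) = -3.05 V.

-3.05 V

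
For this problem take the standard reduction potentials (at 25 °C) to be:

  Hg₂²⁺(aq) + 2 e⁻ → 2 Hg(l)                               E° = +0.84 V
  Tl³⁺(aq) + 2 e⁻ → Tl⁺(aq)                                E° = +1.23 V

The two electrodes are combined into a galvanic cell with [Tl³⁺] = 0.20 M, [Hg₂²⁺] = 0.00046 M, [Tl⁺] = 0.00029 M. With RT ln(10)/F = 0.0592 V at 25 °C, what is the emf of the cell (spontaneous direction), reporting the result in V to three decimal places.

+0.573 V

Tl³⁺/Tl⁺ is the cathode (higher E°), Hg₂²⁺/Hg the anode: E°cell = +1.23 − (+0.84) = +0.39 V, n = 2.
Overall: Tl³⁺(aq) + 2 Hg(l) → Tl⁺(aq) + Hg₂²⁺(aq)
Q = [Tl⁺]·[Hg₂²⁺] / ([Tl³⁺]); log Q = -6.176.
E = E° − (0.0592/n) log Q = +0.39 − (0.0592/2)(-6.176) = +0.573 V.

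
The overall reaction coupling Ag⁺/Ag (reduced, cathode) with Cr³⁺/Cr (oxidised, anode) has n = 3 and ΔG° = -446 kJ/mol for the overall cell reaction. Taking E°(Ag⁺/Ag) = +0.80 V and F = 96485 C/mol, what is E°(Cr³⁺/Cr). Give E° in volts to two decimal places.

E°cell = −ΔG°/(nF) = −(-446×10³)/((3)(96485)) = +1.541 V.
Since Ag⁺/Ag is the cathode and Cr³⁺/Cr the anode, E°cell = E°(Ag⁺/Ag) − E°(Cr³⁺/Cr).
So E°(Cr³⁺/Cr) = E°(Ag⁺/Ag) − E°cell = (+0.80) − (+1.541) = -0.74 V.

-0.74 V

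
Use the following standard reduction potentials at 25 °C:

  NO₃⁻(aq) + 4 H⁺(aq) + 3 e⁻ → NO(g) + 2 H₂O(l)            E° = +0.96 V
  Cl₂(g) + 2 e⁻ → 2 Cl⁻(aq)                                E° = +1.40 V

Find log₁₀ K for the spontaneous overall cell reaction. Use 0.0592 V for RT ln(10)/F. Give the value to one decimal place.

Cathode: Cl₂/Cl⁻; anode: NO₃⁻/NO. E°cell = +0.44 V, n = 6.
log K = nE°cell / 0.0592 = (6)(+0.44) / 0.0592 = 44.6.

44.6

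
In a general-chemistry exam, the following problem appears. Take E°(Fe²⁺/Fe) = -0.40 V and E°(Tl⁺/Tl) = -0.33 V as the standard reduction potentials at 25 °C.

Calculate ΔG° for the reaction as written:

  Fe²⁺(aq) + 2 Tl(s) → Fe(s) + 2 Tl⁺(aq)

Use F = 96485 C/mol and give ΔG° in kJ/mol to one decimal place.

+13.5 kJ/mol

As written, Fe²⁺/Fe is reduced (cathode) and Tl⁺/Tl is oxidised (anode), so E°cell = (-0.40) − (-0.33) = -0.07 V.
Balancing electrons gives n = 2.
ΔG° = −nFE° = −(2)(96485)(-0.07) = 13,508 J = +13.5 kJ/mol.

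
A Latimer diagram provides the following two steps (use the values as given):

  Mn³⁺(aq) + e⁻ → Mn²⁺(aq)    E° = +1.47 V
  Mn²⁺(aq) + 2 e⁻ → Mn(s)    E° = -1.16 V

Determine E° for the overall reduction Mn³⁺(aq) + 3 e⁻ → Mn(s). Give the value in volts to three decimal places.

-0.283 V

Adding the free-energy changes (−nFE°) of the two steps gives −n₃FE°₃ = −n₁FE°₁ − n₂FE°₂.
E°₃ = (1×+1.47 + 2×-1.16) / 3 = (-0.850) / 3 = -0.283 V.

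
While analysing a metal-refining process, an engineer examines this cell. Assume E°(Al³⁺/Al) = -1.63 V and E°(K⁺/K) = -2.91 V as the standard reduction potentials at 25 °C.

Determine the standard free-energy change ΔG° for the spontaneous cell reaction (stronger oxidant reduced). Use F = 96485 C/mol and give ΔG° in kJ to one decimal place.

Al³⁺/Al (E° = -1.63 V) is the cathode; K⁺/K (E° = -2.91 V) is the anode, so E°cell = +1.28 V.
Balancing electrons gives n = 3 (lcm of 3 and 1).
ΔG° = −nFE° = −(3)(96485)(+1.28) = -370,502 J = -370.5 kJ.

-370.5 kJ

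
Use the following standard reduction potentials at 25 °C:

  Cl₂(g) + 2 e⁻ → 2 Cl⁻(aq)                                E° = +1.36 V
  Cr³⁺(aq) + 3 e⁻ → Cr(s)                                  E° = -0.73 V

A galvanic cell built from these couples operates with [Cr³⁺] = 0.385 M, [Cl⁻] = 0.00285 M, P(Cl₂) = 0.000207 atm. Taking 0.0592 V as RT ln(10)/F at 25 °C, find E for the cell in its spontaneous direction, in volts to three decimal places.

+2.140 V

Cl₂/Cl⁻ is the cathode (higher E°), Cr³⁺/Cr the anode: E°cell = +1.36 − (-0.73) = +2.09 V, n = 6.
Overall: 3 Cl₂(g) + 2 Cr(s) → 6 Cl⁻(aq) + 2 Cr³⁺(aq)
Q = [Cl⁻]^6·[Cr³⁺]^2 / (P(Cl₂)^3); log Q = -5.048.
E = E° − (0.0592/n) log Q = +2.09 − (0.0592/6)(-5.048) = +2.140 V.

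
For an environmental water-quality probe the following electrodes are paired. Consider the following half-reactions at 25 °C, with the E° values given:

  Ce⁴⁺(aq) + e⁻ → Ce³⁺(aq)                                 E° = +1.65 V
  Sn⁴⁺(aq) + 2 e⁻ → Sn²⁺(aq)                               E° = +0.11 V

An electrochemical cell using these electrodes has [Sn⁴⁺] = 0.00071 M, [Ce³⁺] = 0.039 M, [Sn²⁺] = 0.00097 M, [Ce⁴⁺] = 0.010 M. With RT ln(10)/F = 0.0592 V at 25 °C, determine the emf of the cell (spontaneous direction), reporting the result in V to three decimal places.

+1.509 V

Ce⁴⁺/Ce³⁺ is the cathode (higher E°), Sn⁴⁺/Sn²⁺ the anode: E°cell = +1.65 − (+0.11) = +1.54 V, n = 2.
Overall: 2 Ce⁴⁺(aq) + Sn²⁺(aq) → 2 Ce³⁺(aq) + Sn⁴⁺(aq)
Q = [Ce³⁺]^2·[Sn⁴⁺] / ([Ce⁴⁺]^2·[Sn²⁺]); log Q = 1.047.
E = E° − (0.0592/n) log Q = +1.54 − (0.0592/2)(1.047) = +1.509 V.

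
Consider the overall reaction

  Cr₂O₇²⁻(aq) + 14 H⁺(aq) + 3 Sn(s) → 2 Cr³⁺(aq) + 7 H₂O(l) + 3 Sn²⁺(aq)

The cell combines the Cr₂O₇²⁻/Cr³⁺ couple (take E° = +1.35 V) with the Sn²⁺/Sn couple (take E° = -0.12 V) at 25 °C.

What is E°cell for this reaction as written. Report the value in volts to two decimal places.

The Cr₂O₇²⁻/Cr³⁺ couple has the higher reduction potential, so it is the cathode; Sn²⁺/Sn is oxidised at the anode.
E°cell = E°(cathode) − E°(anode) = (+1.35) − (-0.12) = +1.47 V.

+1.47 V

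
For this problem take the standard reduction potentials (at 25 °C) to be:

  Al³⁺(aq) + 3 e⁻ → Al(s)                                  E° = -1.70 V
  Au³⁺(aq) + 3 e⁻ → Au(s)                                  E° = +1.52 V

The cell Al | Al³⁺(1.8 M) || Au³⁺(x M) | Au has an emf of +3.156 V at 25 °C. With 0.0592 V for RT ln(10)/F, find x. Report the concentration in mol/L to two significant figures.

0.0010 M

Au³⁺/Au is the cathode, Al³⁺/Al the anode: E°cell = +3.22 V, n = 3.
Overall reaction: Au³⁺(aq) + Al(s) → Au(s) + Al³⁺(aq); Q = [Al³⁺]^1/[Au³⁺]^1.
From E = E° − (0.0592/n) log Q: log Q = (E° − E)·n/0.0592 = (+3.22 − (+3.156))·3/0.0592 = 3.2432.
So 1·log[Au³⁺] = 1·log(1.8) − log Q = 0.2553 − (3.2432) = -2.9879; [Au³⁺] = 10^(-2.9879) ≈ 0.0010 M.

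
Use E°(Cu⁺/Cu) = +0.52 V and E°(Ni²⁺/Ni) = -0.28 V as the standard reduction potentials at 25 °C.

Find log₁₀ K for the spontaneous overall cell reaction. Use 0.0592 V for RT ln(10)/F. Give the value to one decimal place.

Cathode: Cu⁺/Cu; anode: Ni²⁺/Ni. E°cell = +0.80 V, n = 2.
log K = nE°cell / 0.0592 = (2)(+0.80) / 0.0592 = 27.0.

27.0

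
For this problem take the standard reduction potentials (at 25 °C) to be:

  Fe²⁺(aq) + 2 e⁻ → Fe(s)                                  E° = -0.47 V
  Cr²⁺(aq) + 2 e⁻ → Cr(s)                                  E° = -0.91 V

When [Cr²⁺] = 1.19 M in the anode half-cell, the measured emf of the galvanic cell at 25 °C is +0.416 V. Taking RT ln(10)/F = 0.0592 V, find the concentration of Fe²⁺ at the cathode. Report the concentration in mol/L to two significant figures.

Fe²⁺/Fe is the cathode, Cr²⁺/Cr the anode: E°cell = +0.44 V, n = 2.
Overall reaction: Fe²⁺(aq) + Cr(s) → Fe(s) + Cr²⁺(aq); Q = [Cr²⁺]^1/[Fe²⁺]^1.
From E = E° − (0.0592/n) log Q: log Q = (E° − E)·n/0.0592 = (+0.44 − (+0.416))·2/0.0592 = 0.8108.
So 1·log[Fe²⁺] = 1·log(1.19) − log Q = 0.0755 − (0.8108) = -0.7353; [Fe²⁺] = 10^(-0.7353) ≈ 0.18 M.

0.18 M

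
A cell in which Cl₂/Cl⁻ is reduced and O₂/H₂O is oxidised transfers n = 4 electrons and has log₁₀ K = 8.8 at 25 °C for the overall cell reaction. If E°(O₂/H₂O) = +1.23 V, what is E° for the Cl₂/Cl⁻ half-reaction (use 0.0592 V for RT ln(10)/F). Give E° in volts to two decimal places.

+1.36 V

E°cell = (0.0592/n)·log K = (0.0592/4)(8.8) = +0.130 V.
Since Cl₂/Cl⁻ is the cathode and O₂/H₂O the anode, E°cell = E°(Cl₂/Cl⁻) − E°(O₂/H₂O).
So E°(Cl₂/Cl⁻) = E°cell + E°(O₂/H₂O) = +0.130 + (+1.23) = +1.36 V.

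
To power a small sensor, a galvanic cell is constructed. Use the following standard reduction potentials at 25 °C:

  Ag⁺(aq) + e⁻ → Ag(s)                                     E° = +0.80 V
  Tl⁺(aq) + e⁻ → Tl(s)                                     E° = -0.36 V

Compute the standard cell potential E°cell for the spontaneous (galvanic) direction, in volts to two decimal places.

The Ag⁺/Ag couple has the higher reduction potential, so it is the cathode; Tl⁺/Tl is oxidised at the anode.
E°cell = E°(cathode) − E°(anode) = (+0.80) − (-0.36) = +1.16 V.

+1.16 V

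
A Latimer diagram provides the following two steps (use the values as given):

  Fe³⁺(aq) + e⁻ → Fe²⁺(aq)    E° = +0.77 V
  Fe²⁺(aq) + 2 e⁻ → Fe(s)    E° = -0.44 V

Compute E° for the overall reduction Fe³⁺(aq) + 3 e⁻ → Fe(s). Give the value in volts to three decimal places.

-0.037 V

Standard free energies of sequential steps add: ΔG°₃ = ΔG°₁ + ΔG°₂, so n₃E°₃ = n₁E°₁ + n₂E°₂.
E°₃ = (1×+0.77 + 2×-0.44) / 3 = (-0.110) / 3 = -0.037 V.
E° values themselves are not directly additive — weighting by electron count is essential.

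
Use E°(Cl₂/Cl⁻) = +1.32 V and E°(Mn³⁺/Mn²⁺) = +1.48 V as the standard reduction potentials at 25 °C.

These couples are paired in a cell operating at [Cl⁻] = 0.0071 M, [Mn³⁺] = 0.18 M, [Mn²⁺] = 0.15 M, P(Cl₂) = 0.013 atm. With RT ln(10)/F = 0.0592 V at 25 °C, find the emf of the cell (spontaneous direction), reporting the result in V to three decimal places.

+0.093 V

Mn³⁺/Mn²⁺ is the cathode (higher E°), Cl₂/Cl⁻ the anode: E°cell = +1.48 − (+1.32) = +0.16 V, n = 2.
Overall: 2 Mn³⁺(aq) + 2 Cl⁻(aq) → 2 Mn²⁺(aq) + Cl₂(g)
Q = [Mn²⁺]^2·P(Cl₂) / ([Mn³⁺]^2·[Cl⁻]^2); log Q = 2.253.
E = E° − (0.0592/n) log Q = +0.16 − (0.0592/2)(2.253) = +0.093 V.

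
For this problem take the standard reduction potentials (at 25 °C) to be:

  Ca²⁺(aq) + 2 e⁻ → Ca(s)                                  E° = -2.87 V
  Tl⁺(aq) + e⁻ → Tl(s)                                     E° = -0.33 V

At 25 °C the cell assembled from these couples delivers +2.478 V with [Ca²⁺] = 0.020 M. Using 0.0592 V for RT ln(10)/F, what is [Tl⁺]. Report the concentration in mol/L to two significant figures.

Tl⁺/Tl is the cathode, Ca²⁺/Ca the anode: E°cell = +2.54 V, n = 2.
Overall reaction: 2 Tl⁺(aq) + Ca(s) → 2 Tl(s) + Ca²⁺(aq); Q = [Ca²⁺]^1/[Tl⁺]^2.
From E = E° − (0.0592/n) log Q: log Q = (E° − E)·n/0.0592 = (+2.54 − (+2.478))·2/0.0592 = 2.0946.
So 2·log[Tl⁺] = 1·log(0.02) − log Q = -1.6990 − (2.0946) = -3.7936; log[Tl⁺] = -3.7936 / 2 = -1.8968; [Tl⁺] = 10^(-1.8968) ≈ 0.013 M.

0.013 M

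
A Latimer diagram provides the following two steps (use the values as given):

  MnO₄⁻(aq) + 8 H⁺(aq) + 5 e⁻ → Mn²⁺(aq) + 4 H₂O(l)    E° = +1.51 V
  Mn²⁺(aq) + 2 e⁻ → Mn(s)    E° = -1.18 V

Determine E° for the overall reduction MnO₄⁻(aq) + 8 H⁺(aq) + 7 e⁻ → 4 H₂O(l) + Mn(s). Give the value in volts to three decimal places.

+0.741 V

Standard free energies of sequential steps add: ΔG°₃ = ΔG°₁ + ΔG°₂, so n₃E°₃ = n₁E°₁ + n₂E°₂.
E°₃ = (5×+1.51 + 2×-1.18) / 7 = (+5.190) / 7 = +0.741 V.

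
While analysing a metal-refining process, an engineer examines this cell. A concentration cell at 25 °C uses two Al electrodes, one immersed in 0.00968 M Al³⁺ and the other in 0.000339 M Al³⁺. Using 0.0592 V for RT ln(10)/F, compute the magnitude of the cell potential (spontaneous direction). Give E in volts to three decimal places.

For a concentration cell E°cell = 0. The 0.00968 M side is the cathode (reduction is favoured where [Al³⁺] is higher).
With n = 3, E = −(0.0592/3) log([Al³⁺]ₐₙ/[Al³⁺]꜀ₐₜ) = −(0.0592/3) log(0.000339/0.00968) = −(0.0592/3)(-1.456) = +0.029 V.

+0.029 V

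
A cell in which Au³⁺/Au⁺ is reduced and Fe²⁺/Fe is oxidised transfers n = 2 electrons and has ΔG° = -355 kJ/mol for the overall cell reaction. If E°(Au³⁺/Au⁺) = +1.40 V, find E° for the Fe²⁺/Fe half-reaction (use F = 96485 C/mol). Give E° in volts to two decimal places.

-0.44 V

E°cell = −ΔG°/(nF) = −(-355×10³)/((2)(96485)) = +1.840 V.
Since Au³⁺/Au⁺ is the cathode and Fe²⁺/Fe the anode, E°cell = E°(Au³⁺/Au⁺) − E°(Fe²⁺/Fe).
So E°(Fe²⁺/Fe) = E°(Au³⁺/Au⁺) − E°cell = (+1.40) − (+1.840) = -0.44 V.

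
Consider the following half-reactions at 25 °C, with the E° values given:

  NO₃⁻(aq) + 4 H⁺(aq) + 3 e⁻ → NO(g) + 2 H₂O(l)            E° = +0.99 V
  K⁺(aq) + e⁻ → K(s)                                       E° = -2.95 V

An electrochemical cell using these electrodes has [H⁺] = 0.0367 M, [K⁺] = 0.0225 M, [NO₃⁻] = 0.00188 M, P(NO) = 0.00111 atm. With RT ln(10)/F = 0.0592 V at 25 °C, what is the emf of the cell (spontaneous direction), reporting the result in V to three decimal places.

NO₃⁻/NO is the cathode (higher E°), K⁺/K the anode: E°cell = +0.99 − (-2.95) = +3.94 V, n = 3.
Overall: NO₃⁻(aq) + 4 H⁺(aq) + 3 K(s) → NO(g) + 2 H₂O(l) + 3 K⁺(aq)
Q = P(NO)·[K⁺]^3 / ([NO₃⁻]·[H⁺]^4); log Q = 0.569.
E = E° − (0.0592/n) log Q = +3.94 − (0.0592/3)(0.569) = +3.929 V.

+3.929 V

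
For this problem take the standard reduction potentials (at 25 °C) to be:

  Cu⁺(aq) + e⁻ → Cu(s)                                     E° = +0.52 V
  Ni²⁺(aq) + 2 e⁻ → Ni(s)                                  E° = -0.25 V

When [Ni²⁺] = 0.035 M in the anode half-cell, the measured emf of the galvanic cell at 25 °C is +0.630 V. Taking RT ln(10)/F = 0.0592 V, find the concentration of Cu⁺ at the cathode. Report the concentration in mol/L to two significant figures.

Cu⁺/Cu is the cathode, Ni²⁺/Ni the anode: E°cell = +0.77 V, n = 2.
Overall reaction: 2 Cu⁺(aq) + Ni(s) → 2 Cu(s) + Ni²⁺(aq); Q = [Ni²⁺]^1/[Cu⁺]^2.
From E = E° − (0.0592/n) log Q: log Q = (E° − E)·n/0.0592 = (+0.77 − (+0.630))·2/0.0592 = 4.7297.
So 2·log[Cu⁺] = 1·log(0.035) − log Q = -1.4559 − (4.7297) = -6.1856; log[Cu⁺] = -6.1856 / 2 = -3.0928; [Cu⁺] = 10^(-3.0928) ≈ 0.00081 M.

0.00081 M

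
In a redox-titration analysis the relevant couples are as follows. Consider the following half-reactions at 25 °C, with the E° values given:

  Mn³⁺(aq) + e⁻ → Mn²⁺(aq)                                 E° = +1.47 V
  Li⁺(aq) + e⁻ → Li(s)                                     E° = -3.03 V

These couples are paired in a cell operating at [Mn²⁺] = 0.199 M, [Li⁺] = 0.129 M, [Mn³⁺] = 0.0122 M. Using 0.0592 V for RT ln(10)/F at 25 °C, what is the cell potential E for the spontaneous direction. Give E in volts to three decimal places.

+4.481 V

Mn³⁺/Mn²⁺ is the cathode (higher E°), Li⁺/Li the anode: E°cell = +1.47 − (-3.03) = +4.50 V, n = 1.
Overall: Mn³⁺(aq) + Li(s) → Mn²⁺(aq) + Li⁺(aq)
Q = [Mn²⁺]·[Li⁺] / ([Mn³⁺]); log Q = 0.323.
E = E° − (0.0592/n) log Q = +4.50 − (0.0592/1)(0.323) = +4.481 V.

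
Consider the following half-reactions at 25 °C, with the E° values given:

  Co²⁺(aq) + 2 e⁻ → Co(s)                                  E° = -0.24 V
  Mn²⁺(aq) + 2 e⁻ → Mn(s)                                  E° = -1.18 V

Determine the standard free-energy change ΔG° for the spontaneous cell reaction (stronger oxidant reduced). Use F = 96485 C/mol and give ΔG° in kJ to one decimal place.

-181.4 kJ

Co²⁺/Co (E° = -0.24 V) is the cathode; Mn²⁺/Mn (E° = -1.18 V) is the anode, so E°cell = +0.94 V.
Balancing electrons gives n = 2 (lcm of 2 and 2).
ΔG° = −nFE° = −(2)(96485)(+0.94) = -181,392 J = -181.4 kJ.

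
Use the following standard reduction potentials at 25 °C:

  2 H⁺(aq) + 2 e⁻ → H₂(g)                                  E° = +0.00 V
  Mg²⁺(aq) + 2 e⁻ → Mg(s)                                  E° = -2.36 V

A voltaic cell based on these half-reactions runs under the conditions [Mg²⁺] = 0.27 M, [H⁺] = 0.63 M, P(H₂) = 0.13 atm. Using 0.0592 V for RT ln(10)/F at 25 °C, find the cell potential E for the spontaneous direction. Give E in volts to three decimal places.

H⁺/H₂ is the cathode (higher E°), Mg²⁺/Mg the anode: E°cell = +0.00 − (-2.36) = +2.36 V, n = 2.
Overall: 2 H⁺(aq) + Mg(s) → H₂(g) + Mg²⁺(aq)
Q = P(H₂)·[Mg²⁺] / ([H⁺]^2); log Q = -1.053.
E = E° − (0.0592/n) log Q = +2.36 − (0.0592/2)(-1.053) = +2.391 V.

+2.391 V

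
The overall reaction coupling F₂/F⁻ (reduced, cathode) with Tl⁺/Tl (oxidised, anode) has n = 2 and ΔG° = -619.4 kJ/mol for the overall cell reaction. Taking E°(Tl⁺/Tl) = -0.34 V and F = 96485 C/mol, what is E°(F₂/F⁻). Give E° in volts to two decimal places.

+2.87 V

E°cell = −ΔG°/(nF) = −(-619.4×10³)/((2)(96485)) = +3.210 V.
Since F₂/F⁻ is the cathode and Tl⁺/Tl the anode, E°cell = E°(F₂/F⁻) − E°(Tl⁺/Tl).
So E°(F₂/F⁻) = E°cell + E°(Tl⁺/Tl) = +3.210 + (-0.34) = +2.87 V.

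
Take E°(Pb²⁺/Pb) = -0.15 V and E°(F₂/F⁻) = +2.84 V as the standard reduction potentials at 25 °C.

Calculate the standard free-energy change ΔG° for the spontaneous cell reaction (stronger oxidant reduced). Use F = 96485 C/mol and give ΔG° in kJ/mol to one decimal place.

-577.0 kJ/mol

F₂/F⁻ (E° = +2.84 V) is the cathode; Pb²⁺/Pb (E° = -0.15 V) is the anode, so E°cell = +2.99 V.
Balancing electrons gives n = 2 (lcm of 2 and 2).
ΔG° = −nFE° = −(2)(96485)(+2.99) = -576,980 J = -577.0 kJ/mol.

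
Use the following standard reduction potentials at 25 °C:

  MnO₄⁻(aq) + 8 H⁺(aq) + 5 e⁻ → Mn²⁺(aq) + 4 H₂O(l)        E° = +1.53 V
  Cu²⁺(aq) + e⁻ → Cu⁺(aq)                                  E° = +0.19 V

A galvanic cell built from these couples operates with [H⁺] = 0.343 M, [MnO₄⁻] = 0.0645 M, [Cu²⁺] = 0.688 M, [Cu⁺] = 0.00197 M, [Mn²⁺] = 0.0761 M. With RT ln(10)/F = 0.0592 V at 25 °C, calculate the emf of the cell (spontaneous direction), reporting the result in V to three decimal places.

+1.145 V

MnO₄⁻/Mn²⁺ is the cathode (higher E°), Cu²⁺/Cu⁺ the anode: E°cell = +1.53 − (+0.19) = +1.34 V, n = 5.
Overall: MnO₄⁻(aq) + 8 H⁺(aq) + 5 Cu⁺(aq) → Mn²⁺(aq) + 4 H₂O(l) + 5 Cu²⁺(aq)
Q = [Mn²⁺]·[Cu²⁺]^5 / ([MnO₄⁻]·[H⁺]^8·[Cu⁺]^5); log Q = 16.505.
E = E° − (0.0592/n) log Q = +1.34 − (0.0592/5)(16.505) = +1.145 V.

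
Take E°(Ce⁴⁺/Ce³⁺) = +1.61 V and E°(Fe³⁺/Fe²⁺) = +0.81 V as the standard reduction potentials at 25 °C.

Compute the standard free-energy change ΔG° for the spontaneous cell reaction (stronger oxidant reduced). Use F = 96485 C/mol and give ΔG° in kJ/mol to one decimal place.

Ce⁴⁺/Ce³⁺ (E° = +1.61 V) is the cathode; Fe³⁺/Fe²⁺ (E° = +0.81 V) is the anode, so E°cell = +0.80 V.
Balancing electrons gives n = 1 (lcm of 1 and 1).
ΔG° = −nFE° = −(1)(96485)(+0.80) = -77,188 J = -77.2 kJ/mol.

-77.2 kJ/mol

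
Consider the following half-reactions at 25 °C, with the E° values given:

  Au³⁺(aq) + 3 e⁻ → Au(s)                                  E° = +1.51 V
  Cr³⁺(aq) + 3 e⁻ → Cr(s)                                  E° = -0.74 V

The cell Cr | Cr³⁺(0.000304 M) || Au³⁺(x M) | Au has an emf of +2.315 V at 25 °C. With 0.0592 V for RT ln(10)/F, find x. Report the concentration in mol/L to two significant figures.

Au³⁺/Au is the cathode, Cr³⁺/Cr the anode: E°cell = +2.25 V, n = 3.
Overall reaction: Au³⁺(aq) + Cr(s) → Au(s) + Cr³⁺(aq); Q = [Cr³⁺]^1/[Au³⁺]^1.
From E = E° − (0.0592/n) log Q: log Q = (E° − E)·n/0.0592 = (+2.25 − (+2.315))·3/0.0592 = -3.2939.
So 1·log[Au³⁺] = 1·log(0.000304) − log Q = -3.5171 − (-3.2939) = -0.2232; [Au³⁺] = 10^(-0.2232) ≈ 0.60 M.

0.60 M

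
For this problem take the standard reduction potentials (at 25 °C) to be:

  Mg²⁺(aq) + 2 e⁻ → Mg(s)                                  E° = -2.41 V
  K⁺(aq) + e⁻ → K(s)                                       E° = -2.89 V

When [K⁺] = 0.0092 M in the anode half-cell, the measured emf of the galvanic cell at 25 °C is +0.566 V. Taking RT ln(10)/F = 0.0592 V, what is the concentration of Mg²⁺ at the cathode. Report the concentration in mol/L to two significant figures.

0.068 M

Mg²⁺/Mg is the cathode, K⁺/K the anode: E°cell = +0.48 V, n = 2.
Overall reaction: Mg²⁺(aq) + 2 K(s) → Mg(s) + 2 K⁺(aq); Q = [K⁺]^2/[Mg²⁺]^1.
From E = E° − (0.0592/n) log Q: log Q = (E° − E)·n/0.0592 = (+0.48 − (+0.566))·2/0.0592 = -2.9054.
So 1·log[Mg²⁺] = 2·log(0.0092) − log Q = -4.0724 − (-2.9054) = -1.1670; [Mg²⁺] = 10^(-1.1670) ≈ 0.068 M.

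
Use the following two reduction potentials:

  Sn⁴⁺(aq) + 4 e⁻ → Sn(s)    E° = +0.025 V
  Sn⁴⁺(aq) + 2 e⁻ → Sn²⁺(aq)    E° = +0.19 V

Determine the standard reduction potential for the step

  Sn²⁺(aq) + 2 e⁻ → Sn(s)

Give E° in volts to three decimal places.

Sequential free energies add, so n₃E°₃ = n₁E°₁ + n₂E°₂.
With n₃ = 4, and the known step contributing 2×(+0.19) V, the unknown satisfies 2·E° = 4×(+0.025) − 2×(+0.19) = -0.280.
E° = -0.280 / 2 = -0.140 V.

-0.140 V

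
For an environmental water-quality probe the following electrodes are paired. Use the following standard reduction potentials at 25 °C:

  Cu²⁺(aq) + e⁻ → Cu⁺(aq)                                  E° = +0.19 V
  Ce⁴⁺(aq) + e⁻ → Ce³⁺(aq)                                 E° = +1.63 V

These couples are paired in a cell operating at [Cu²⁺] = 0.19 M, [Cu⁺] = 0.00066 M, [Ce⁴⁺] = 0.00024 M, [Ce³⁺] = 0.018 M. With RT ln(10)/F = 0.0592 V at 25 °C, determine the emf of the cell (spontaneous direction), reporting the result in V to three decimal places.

Ce⁴⁺/Ce³⁺ is the cathode (higher E°), Cu²⁺/Cu⁺ the anode: E°cell = +1.63 − (+0.19) = +1.44 V, n = 1.
Overall: Ce⁴⁺(aq) + Cu⁺(aq) → Ce³⁺(aq) + Cu²⁺(aq)
Q = [Ce³⁺]·[Cu²⁺] / ([Ce⁴⁺]·[Cu⁺]); log Q = 4.334.
E = E° − (0.0592/n) log Q = +1.44 − (0.0592/1)(4.334) = +1.183 V.

+1.183 V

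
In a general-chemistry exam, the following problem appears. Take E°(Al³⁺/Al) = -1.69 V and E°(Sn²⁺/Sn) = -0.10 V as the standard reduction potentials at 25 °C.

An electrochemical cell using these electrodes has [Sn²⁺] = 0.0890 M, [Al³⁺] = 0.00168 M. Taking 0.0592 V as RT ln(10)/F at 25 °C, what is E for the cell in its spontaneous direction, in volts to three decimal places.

Sn²⁺/Sn is the cathode (higher E°), Al³⁺/Al the anode: E°cell = -0.10 − (-1.69) = +1.59 V, n = 6.
Overall: 3 Sn²⁺(aq) + 2 Al(s) → 3 Sn(s) + 2 Al³⁺(aq)
Q = [Al³⁺]^2 / ([Sn²⁺]^3); log Q = -2.398.
E = E° − (0.0592/n) log Q = +1.59 − (0.0592/6)(-2.398) = +1.614 V.

+1.614 V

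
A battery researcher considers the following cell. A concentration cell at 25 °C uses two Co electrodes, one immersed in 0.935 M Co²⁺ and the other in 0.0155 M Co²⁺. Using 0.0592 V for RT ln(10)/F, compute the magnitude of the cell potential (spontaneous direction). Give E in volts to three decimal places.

+0.053 V

For a concentration cell E°cell = 0. The 0.935 M side is the cathode (reduction is favoured where [Co²⁺] is higher).
With n = 2, E = −(0.0592/2) log([Co²⁺]ₐₙ/[Co²⁺]꜀ₐₜ) = −(0.0592/2) log(0.0155/0.935) = −(0.0592/2)(-1.780) = +0.053 V.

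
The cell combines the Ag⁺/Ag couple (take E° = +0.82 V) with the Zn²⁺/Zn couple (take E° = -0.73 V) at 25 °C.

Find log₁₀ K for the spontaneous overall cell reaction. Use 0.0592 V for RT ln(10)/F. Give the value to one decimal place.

Cathode: Ag⁺/Ag; anode: Zn²⁺/Zn. E°cell = +1.55 V, n = 2.
log K = nE°cell / 0.0592 = (2)(+1.55) / 0.0592 = 52.4.

52.4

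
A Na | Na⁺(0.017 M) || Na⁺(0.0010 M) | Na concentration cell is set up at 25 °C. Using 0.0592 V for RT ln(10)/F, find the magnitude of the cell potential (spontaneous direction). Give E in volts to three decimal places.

For a concentration cell E°cell = 0. The 0.017 M side is the cathode (reduction is favoured where [Na⁺] is higher).
With n = 1, E = −(0.0592/1) log([Na⁺]ₐₙ/[Na⁺]꜀ₐₜ) = −(0.0592/1) log(0.001/0.017) = −(0.0592/1)(-1.230) = +0.073 V.

+0.073 V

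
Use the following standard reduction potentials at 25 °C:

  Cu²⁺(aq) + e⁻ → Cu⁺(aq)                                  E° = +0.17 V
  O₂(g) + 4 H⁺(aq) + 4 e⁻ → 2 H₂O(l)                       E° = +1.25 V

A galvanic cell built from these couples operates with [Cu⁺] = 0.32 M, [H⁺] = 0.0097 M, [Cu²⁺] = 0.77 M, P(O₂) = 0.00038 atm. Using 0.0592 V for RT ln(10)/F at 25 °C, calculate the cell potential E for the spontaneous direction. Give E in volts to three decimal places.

O₂/H₂O is the cathode (higher E°), Cu²⁺/Cu⁺ the anode: E°cell = +1.25 − (+0.17) = +1.08 V, n = 4.
Overall: O₂(g) + 4 H⁺(aq) + 4 Cu⁺(aq) → 2 H₂O(l) + 4 Cu²⁺(aq)
Q = [Cu²⁺]^4 / (P(O₂)·[H⁺]^4·[Cu⁺]^4); log Q = 12.998.
E = E° − (0.0592/n) log Q = +1.08 − (0.0592/4)(12.998) = +0.888 V.

+0.888 V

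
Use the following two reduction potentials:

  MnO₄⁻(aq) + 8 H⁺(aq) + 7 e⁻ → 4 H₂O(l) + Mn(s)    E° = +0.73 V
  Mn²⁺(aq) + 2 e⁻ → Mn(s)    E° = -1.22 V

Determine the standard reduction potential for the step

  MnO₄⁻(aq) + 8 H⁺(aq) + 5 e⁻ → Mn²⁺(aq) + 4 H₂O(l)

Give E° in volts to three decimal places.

Sequential free energies add, so n₃E°₃ = n₁E°₁ + n₂E°₂.
With n₃ = 7, and the known step contributing 2×(-1.22) V, the unknown satisfies 5·E° = 7×(+0.73) − 2×(-1.22) = +7.550.
E° = +7.550 / 5 = +1.510 V.

+1.510 V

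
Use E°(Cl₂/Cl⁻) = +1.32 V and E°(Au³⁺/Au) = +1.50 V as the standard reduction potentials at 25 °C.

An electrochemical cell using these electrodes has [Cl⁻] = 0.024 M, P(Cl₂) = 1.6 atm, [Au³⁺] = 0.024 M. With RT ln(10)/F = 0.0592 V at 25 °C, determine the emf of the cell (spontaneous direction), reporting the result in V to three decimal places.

+0.046 V

Au³⁺/Au is the cathode (higher E°), Cl₂/Cl⁻ the anode: E°cell = +1.50 − (+1.32) = +0.18 V, n = 6.
Overall: 2 Au³⁺(aq) + 6 Cl⁻(aq) → 2 Au(s) + 3 Cl₂(g)
Q = P(Cl₂)^3 / ([Au³⁺]^2·[Cl⁻]^6); log Q = 13.571.
E = E° − (0.0592/n) log Q = +0.18 − (0.0592/6)(13.571) = +0.046 V.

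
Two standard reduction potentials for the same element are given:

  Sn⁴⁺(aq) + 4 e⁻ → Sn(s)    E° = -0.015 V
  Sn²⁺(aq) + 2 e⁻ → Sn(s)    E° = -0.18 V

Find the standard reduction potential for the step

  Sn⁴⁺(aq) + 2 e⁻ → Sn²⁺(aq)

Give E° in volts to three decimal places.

+0.150 V

Sequential free energies add, so n₃E°₃ = n₁E°₁ + n₂E°₂.
With n₃ = 4, and the known step contributing 2×(-0.18) V, the unknown satisfies 2·E° = 4×(-0.015) − 2×(-0.18) = +0.300.
E° = +0.300 / 2 = +0.150 V.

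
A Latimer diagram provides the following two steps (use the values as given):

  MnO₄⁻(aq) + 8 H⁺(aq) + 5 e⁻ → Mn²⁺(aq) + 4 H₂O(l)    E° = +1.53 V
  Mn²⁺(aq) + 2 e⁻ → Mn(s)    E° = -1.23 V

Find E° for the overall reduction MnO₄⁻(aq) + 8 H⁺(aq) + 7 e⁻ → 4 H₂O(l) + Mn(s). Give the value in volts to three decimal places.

Standard free energies of sequential steps add: ΔG°₃ = ΔG°₁ + ΔG°₂, so n₃E°₃ = n₁E°₁ + n₂E°₂.
E°₃ = (5×+1.53 + 2×-1.23) / 7 = (+5.190) / 7 = +0.741 V.

+0.741 V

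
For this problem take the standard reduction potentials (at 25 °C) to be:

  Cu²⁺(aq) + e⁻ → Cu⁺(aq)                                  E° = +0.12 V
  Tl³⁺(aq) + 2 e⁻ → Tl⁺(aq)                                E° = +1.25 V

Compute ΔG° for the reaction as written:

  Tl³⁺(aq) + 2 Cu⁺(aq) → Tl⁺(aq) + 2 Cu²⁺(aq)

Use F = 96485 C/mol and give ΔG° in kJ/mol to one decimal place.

As written, Tl³⁺/Tl⁺ is reduced (cathode) and Cu²⁺/Cu⁺ is oxidised (anode), so E°cell = (+1.25) − (+0.12) = +1.13 V.
Balancing electrons gives n = 2.
ΔG° = −nFE° = −(2)(96485)(+1.13) = -218,056 J = -218.1 kJ/mol.

-218.1 kJ/mol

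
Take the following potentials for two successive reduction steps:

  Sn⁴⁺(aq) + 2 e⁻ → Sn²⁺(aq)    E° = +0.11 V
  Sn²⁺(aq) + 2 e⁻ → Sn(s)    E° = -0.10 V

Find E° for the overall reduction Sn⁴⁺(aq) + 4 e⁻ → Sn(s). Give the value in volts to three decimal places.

Adding the free-energy changes (−nFE°) of the two steps gives −n₃FE°₃ = −n₁FE°₁ − n₂FE°₂.
E°₃ = (2×+0.11 + 2×-0.10) / 4 = (+0.020) / 4 = +0.005 V.

+0.005 V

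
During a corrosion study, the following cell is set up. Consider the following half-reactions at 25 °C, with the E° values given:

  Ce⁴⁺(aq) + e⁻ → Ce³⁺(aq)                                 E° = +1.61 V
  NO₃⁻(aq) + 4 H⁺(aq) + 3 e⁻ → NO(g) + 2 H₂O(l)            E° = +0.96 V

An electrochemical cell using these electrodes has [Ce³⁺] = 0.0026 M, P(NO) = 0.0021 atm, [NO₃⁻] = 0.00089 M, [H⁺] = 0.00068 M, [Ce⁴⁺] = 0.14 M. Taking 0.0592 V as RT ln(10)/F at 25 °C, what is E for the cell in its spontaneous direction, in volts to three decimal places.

Ce⁴⁺/Ce³⁺ is the cathode (higher E°), NO₃⁻/NO the anode: E°cell = +1.61 − (+0.96) = +0.65 V, n = 3.
Overall: 3 Ce⁴⁺(aq) + NO(g) + 2 H₂O(l) → 3 Ce³⁺(aq) + NO₃⁻(aq) + 4 H⁺(aq)
Q = [Ce³⁺]^3·[NO₃⁻]·[H⁺]^4 / ([Ce⁴⁺]^3·P(NO)); log Q = -18.236.
E = E° − (0.0592/n) log Q = +0.65 − (0.0592/3)(-18.236) = +1.010 V.

+1.010 V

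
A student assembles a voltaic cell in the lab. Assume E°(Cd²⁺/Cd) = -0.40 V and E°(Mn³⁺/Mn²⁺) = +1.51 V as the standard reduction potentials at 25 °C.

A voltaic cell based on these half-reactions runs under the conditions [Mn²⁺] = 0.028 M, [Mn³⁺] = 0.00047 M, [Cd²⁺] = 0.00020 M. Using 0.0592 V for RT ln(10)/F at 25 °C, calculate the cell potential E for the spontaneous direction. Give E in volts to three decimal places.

Mn³⁺/Mn²⁺ is the cathode (higher E°), Cd²⁺/Cd the anode: E°cell = +1.51 − (-0.40) = +1.91 V, n = 2.
Overall: 2 Mn³⁺(aq) + Cd(s) → 2 Mn²⁺(aq) + Cd²⁺(aq)
Q = [Mn²⁺]^2·[Cd²⁺] / ([Mn³⁺]^2); log Q = -0.149.
E = E° − (0.0592/n) log Q = +1.91 − (0.0592/2)(-0.149) = +1.914 V.

+1.914 V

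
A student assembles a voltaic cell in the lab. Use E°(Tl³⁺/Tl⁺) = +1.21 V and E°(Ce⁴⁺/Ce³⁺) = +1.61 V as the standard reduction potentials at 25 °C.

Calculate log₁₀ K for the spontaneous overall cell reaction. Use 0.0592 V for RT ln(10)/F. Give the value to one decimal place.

13.5

Cathode: Ce⁴⁺/Ce³⁺; anode: Tl³⁺/Tl⁺. E°cell = +0.40 V, n = 2.
log K = nE°cell / 0.0592 = (2)(+0.40) / 0.0592 = 13.5.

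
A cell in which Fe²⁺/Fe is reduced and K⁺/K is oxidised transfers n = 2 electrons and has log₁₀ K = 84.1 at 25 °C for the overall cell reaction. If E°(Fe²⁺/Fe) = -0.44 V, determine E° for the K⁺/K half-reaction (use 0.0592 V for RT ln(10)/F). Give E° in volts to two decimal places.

-2.93 V

E°cell = (0.0592/n)·log K = (0.0592/2)(84.1) = +2.489 V.
Since Fe²⁺/Fe is the cathode and K⁺/K the anode, E°cell = E°(Fe²⁺/Fe) − E°(K⁺/K).
So E°(K⁺/K) = E°(Fe²⁺/Fe) − E°cell = (-0.44) − (+2.489) = -2.93 V.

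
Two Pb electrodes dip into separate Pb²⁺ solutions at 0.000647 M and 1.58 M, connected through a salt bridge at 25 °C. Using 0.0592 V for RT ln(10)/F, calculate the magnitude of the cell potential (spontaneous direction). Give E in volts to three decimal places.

For a concentration cell E°cell = 0. The 1.58 M side is the cathode (reduction is favoured where [Pb²⁺] is higher).
With n = 2, E = −(0.0592/2) log([Pb²⁺]ₐₙ/[Pb²⁺]꜀ₐₜ) = −(0.0592/2) log(0.000647/1.58) = −(0.0592/2)(-3.388) = +0.100 V.

+0.100 V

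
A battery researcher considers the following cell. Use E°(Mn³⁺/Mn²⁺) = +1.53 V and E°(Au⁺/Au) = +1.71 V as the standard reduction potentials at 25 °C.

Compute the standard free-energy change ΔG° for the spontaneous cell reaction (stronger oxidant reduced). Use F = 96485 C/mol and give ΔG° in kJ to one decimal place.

-17.4 kJ

Au⁺/Au (E° = +1.71 V) is the cathode; Mn³⁺/Mn²⁺ (E° = +1.53 V) is the anode, so E°cell = +0.18 V.
Balancing electrons gives n = 1 (lcm of 1 and 1).
ΔG° = −nFE° = −(1)(96485)(+0.18) = -17,367 J = -17.4 kJ.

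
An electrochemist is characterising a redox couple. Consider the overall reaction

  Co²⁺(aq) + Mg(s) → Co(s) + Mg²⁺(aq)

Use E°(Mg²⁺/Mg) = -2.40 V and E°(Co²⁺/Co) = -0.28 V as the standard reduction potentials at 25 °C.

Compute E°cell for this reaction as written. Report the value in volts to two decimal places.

+2.12 V

The Co²⁺/Co couple has the higher reduction potential, so it is the cathode; Mg²⁺/Mg is oxidised at the anode.
E°cell = E°(cathode) − E°(anode) = (-0.28) − (-2.40) = +2.12 V.
Since E°cell > 0, the reaction is spontaneous under standard conditions.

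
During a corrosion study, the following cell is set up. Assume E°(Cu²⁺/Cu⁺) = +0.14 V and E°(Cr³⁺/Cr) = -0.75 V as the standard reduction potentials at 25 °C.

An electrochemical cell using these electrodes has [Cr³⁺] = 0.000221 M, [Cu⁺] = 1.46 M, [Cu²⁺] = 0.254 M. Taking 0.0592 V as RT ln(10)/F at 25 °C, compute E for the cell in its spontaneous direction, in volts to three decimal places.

+0.917 V

Cu²⁺/Cu⁺ is the cathode (higher E°), Cr³⁺/Cr the anode: E°cell = +0.14 − (-0.75) = +0.89 V, n = 3.
Overall: 3 Cu²⁺(aq) + Cr(s) → 3 Cu⁺(aq) + Cr³⁺(aq)
Q = [Cu⁺]^3·[Cr³⁺] / ([Cu²⁺]^3); log Q = -1.377.
E = E° − (0.0592/n) log Q = +0.89 − (0.0592/3)(-1.377) = +0.917 V.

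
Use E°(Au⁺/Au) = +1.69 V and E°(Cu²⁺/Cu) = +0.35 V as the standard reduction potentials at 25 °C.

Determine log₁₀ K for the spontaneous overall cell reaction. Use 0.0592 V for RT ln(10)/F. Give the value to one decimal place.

45.3

Cathode: Au⁺/Au; anode: Cu²⁺/Cu. E°cell = +1.34 V, n = 2.
log K = nE°cell / 0.0592 = (2)(+1.34) / 0.0592 = 45.3.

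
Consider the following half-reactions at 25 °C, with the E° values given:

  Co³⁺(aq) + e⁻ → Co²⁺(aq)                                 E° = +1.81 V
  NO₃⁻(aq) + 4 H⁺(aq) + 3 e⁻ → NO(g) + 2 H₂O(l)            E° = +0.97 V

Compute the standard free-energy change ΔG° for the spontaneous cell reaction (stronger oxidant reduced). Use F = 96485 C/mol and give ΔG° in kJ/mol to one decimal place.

Co³⁺/Co²⁺ (E° = +1.81 V) is the cathode; NO₃⁻/NO (E° = +0.97 V) is the anode, so E°cell = +0.84 V.
Balancing electrons gives n = 3 (lcm of 1 and 3).
ΔG° = −nFE° = −(3)(96485)(+0.84) = -243,142 J = -243.1 kJ/mol.

-243.1 kJ/mol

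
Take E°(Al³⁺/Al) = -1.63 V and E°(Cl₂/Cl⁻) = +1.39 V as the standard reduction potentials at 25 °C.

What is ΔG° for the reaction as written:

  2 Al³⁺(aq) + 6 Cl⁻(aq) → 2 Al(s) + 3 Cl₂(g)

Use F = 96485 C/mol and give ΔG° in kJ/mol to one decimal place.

+1748.3 kJ/mol

As written, Al³⁺/Al is reduced (cathode) and Cl₂/Cl⁻ is oxidised (anode), so E°cell = (-1.63) − (+1.39) = -3.02 V.
Balancing electrons gives n = 6.
ΔG° = −nFE° = −(6)(96485)(-3.02) = 1,748,308 J = +1748.3 kJ/mol.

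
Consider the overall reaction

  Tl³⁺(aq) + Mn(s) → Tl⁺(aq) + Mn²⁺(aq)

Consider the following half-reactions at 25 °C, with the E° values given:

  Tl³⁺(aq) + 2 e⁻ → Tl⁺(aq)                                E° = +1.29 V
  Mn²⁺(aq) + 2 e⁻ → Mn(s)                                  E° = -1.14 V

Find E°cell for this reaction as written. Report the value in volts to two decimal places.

The Tl³⁺/Tl⁺ couple has the higher reduction potential, so it is the cathode; Mn²⁺/Mn is oxidised at the anode.
E°cell = E°(cathode) − E°(anode) = (+1.29) − (-1.14) = +2.43 V.

+2.43 V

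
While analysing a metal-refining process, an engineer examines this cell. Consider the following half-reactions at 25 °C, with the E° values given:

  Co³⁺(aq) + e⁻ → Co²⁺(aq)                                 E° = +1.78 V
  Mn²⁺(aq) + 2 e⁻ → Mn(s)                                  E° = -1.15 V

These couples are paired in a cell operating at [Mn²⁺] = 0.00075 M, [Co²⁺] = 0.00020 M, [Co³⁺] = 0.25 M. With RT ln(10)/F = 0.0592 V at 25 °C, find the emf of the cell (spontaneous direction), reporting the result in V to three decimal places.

+3.206 V

Co³⁺/Co²⁺ is the cathode (higher E°), Mn²⁺/Mn the anode: E°cell = +1.78 − (-1.15) = +2.93 V, n = 2.
Overall: 2 Co³⁺(aq) + Mn(s) → 2 Co²⁺(aq) + Mn²⁺(aq)
Q = [Co²⁺]^2·[Mn²⁺] / ([Co³⁺]^2); log Q = -9.319.
E = E° − (0.0592/n) log Q = +2.93 − (0.0592/2)(-9.319) = +3.206 V.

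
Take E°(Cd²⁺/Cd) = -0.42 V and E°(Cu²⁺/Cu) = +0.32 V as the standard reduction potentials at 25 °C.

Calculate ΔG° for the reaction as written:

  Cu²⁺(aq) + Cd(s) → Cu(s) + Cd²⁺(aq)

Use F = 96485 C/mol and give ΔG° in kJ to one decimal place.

-142.8 kJ

As written, Cu²⁺/Cu is reduced (cathode) and Cd²⁺/Cd is oxidised (anode), so E°cell = (+0.32) − (-0.42) = +0.74 V.
Balancing electrons gives n = 2.
ΔG° = −nFE° = −(2)(96485)(+0.74) = -142,798 J = -142.8 kJ.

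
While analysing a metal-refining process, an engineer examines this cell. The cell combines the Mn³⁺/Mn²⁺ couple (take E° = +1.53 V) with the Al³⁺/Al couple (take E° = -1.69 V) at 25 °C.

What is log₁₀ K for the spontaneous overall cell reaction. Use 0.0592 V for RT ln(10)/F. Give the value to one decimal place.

Cathode: Mn³⁺/Mn²⁺; anode: Al³⁺/Al. E°cell = +3.22 V, n = 3.
log K = nE°cell / 0.0592 = (3)(+3.22) / 0.0592 = 163.2.

163.2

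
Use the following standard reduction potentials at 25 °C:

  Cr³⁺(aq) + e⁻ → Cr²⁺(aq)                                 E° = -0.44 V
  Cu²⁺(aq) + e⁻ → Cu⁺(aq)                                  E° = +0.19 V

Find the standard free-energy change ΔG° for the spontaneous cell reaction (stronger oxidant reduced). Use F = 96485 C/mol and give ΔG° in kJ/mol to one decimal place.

-60.8 kJ/mol

Cu²⁺/Cu⁺ (E° = +0.19 V) is the cathode; Cr³⁺/Cr²⁺ (E° = -0.44 V) is the anode, so E°cell = +0.63 V.
Balancing electrons gives n = 1 (lcm of 1 and 1).
ΔG° = −nFE° = −(1)(96485)(+0.63) = -60,786 J = -60.8 kJ/mol.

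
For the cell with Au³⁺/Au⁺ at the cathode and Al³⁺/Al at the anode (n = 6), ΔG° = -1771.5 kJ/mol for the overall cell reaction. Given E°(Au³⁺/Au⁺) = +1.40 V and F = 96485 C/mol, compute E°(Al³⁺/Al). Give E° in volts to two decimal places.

E°cell = −ΔG°/(nF) = −(-1771.5×10³)/((6)(96485)) = +3.060 V.
Since Au³⁺/Au⁺ is the cathode and Al³⁺/Al the anode, E°cell = E°(Au³⁺/Au⁺) − E°(Al³⁺/Al).
So E°(Al³⁺/Al) = E°(Au³⁺/Au⁺) − E°cell = (+1.40) − (+3.060) = -1.66 V.

-1.66 V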